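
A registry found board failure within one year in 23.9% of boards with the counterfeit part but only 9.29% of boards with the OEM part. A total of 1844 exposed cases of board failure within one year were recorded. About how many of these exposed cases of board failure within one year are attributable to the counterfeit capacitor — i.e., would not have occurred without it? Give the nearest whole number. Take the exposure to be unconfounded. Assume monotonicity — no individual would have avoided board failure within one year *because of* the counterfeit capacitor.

p₁ = 0.239, p₀ = 0.0929.
PN = (p₁ − p₀)/p₁ = (0.239 − 0.0929) / 0.239 ≈ 0.61130.
Attributable cases ≈ PN × (exposed cases) = 0.61130 × 1844 ≈ 1127.23.

about 1127 cases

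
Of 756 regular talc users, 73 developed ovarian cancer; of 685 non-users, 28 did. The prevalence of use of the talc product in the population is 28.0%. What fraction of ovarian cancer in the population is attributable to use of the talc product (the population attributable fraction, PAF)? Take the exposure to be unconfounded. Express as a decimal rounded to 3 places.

p₁ = P(outcome | exposed) = 73/756 = 0.096561
p₀ = P(outcome | unexposed) = 28/685 = 0.040876
Overall risk P(Y=1) = π·p₁ + (1−π)·p₀ = 0.28×0.096561 + 0.72×0.040876 = 0.056468.
Under exogeneity, PAF = [P(Y=1) − p₀] / P(Y=1).
PAF = (0.056468 − 0.040876) / 0.056468 ≈ 0.2761

PAF ≈ 0.276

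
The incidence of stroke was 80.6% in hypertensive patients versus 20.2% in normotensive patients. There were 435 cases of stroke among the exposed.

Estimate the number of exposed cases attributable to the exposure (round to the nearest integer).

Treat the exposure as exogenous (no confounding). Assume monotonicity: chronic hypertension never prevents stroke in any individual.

about 326 cases

p₁ = 0.806, p₀ = 0.202.
PN = (p₁ − p₀)/p₁ = (0.806 − 0.202) / 0.806 ≈ 0.74938.
Attributable cases ≈ PN × (exposed cases) = 0.74938 × 435 ≈ 325.98.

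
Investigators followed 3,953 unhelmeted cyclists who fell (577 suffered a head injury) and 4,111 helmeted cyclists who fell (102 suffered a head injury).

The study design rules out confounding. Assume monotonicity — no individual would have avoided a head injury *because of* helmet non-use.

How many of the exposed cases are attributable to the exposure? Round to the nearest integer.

p₁ = P(outcome | exposed) = 577/3953 = 0.14597
p₀ = P(outcome | unexposed) = 102/4111 = 0.024811
PN = (p₁ − p₀)/p₁ = (0.14597 − 0.024811) / 0.14597 ≈ 0.83002.
Attributable cases ≈ PN × (exposed cases) = 0.83002 × 577 ≈ 478.92.

about 479 cases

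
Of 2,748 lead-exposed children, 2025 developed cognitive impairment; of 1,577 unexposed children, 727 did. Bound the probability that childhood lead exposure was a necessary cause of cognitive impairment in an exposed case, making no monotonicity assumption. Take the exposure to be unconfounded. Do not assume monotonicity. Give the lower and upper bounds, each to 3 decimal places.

p₁ = P(outcome | exposed) = 2025/2748 = 0.7369
p₀ = P(outcome | unexposed) = 727/1577 = 0.461
Under exogeneity alone the bounds on PN are max{0,(p₁−p₀)/p₁} ≤ PN ≤ min{1,(1−p₀)/p₁}.
  lower = (p₁ − p₀)/p₁ = 0.2759 / 0.7369 ≈ 0.3744
  upper = min{1, (1 − p₀)/p₁} = 0.539 / 0.7369 ≈ 0.7314

0.374 ≤ PN ≤ 0.731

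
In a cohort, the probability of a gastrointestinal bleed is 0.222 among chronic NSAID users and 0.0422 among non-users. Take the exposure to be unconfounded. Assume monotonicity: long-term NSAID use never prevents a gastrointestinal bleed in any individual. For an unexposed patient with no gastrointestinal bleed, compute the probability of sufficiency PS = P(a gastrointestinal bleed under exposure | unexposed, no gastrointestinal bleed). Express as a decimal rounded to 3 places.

PS ≈ 0.188

Let p₁ = 0.222, p₀ = 0.0422.
Under exogeneity and monotonicity, PS = (p₁ − p₀) / (1 − p₀).
PS = (0.222 − 0.0422) / (1 − 0.0422) = 0.1798 / 0.9578 ≈ 0.1877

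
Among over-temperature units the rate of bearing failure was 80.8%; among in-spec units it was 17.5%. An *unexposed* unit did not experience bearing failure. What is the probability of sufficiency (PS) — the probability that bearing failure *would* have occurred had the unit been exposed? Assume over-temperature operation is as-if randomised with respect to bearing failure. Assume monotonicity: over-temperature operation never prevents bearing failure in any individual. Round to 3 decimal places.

PS ≈ 0.767

p₁ = 0.808, p₀ = 0.175.
Under exogeneity and monotonicity, PS = (p₁ − p₀) / (1 − p₀).
PS = (0.808 − 0.175) / (1 − 0.175) = 0.633 / 0.825 ≈ 0.7673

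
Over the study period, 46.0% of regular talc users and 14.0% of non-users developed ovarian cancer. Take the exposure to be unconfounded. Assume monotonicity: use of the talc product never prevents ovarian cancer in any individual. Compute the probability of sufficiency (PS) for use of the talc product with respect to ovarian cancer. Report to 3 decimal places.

p₁ = 0.46, p₀ = 0.14.
Under exogeneity and monotonicity, PS = (p₁ − p₀) / (1 − p₀).
PS = (0.46 − 0.14) / (1 − 0.14) = 0.32 / 0.86 ≈ 0.3721

PS ≈ 0.372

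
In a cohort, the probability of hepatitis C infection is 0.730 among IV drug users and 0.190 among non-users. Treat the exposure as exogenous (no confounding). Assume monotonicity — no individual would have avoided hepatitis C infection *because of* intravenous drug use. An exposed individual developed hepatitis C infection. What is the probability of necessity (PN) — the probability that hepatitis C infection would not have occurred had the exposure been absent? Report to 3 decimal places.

PN ≈ 0.740

Let p₁ = 0.73, p₀ = 0.19.
Under exogeneity and monotonicity, PN = (p₁ − p₀) / p₁.
PN = (0.73 − 0.19) / 0.73 = 0.54 / 0.73 ≈ 0.7397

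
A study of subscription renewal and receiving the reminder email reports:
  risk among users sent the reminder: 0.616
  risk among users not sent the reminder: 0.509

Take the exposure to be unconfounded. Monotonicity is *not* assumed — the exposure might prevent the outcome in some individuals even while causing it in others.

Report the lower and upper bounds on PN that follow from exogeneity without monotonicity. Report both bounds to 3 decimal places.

Let p₁ = 0.616, p₀ = 0.509.
Under exogeneity alone the bounds on PN are max{0,(p₁−p₀)/p₁} ≤ PN ≤ min{1,(1−p₀)/p₁}.
  lower = (p₁ − p₀)/p₁ = 0.107 / 0.616 ≈ 0.1737
  upper = min{1, (1 − p₀)/p₁} = 0.491 / 0.616 ≈ 0.7971

0.174 ≤ PN ≤ 0.797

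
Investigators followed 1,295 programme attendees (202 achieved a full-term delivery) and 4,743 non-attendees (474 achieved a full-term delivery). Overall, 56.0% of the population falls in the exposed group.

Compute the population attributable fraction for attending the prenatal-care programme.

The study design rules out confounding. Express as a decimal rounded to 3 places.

p₁ = P(outcome | exposed) = 202/1295 = 0.15598
p₀ = P(outcome | unexposed) = 474/4743 = 0.099937
Overall risk P(Y=1) = π·p₁ + (1−π)·p₀ = 0.56×0.15598 + 0.44×0.099937 = 0.13132.
Under exogeneity, PAF = [P(Y=1) − p₀] / P(Y=1).
PAF = (0.13132 − 0.099937) / 0.13132 ≈ 0.2390

PAF ≈ 0.239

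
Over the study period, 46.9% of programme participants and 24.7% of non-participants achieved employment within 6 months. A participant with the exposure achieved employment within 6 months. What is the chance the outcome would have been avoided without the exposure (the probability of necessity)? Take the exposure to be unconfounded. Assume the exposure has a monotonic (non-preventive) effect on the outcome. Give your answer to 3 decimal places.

PN ≈ 0.473

p₁ = 0.469, p₀ = 0.247.
Under exogeneity and monotonicity, PN = (p₁ − p₀) / p₁.
PN = (0.469 − 0.247) / 0.469 = 0.222 / 0.469 ≈ 0.4733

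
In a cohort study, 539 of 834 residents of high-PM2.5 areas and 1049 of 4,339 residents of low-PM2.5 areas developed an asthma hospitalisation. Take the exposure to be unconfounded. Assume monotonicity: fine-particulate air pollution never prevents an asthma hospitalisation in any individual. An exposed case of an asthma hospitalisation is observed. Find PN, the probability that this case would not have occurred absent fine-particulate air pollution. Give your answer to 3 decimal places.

p₁ = P(outcome | exposed) = 539/834 = 0.64628
p₀ = P(outcome | unexposed) = 1049/4339 = 0.24176
Under exogeneity and monotonicity, PN = (p₁ − p₀) / p₁.
PN = (0.64628 − 0.24176) / 0.64628 = 0.40452 / 0.64628 ≈ 0.6259

PN ≈ 0.626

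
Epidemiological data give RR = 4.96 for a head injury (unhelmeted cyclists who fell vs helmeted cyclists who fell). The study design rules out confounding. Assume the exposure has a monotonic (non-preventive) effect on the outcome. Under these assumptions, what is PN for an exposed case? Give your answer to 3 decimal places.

Under exogeneity and monotonicity, PN = (RR − 1) / RR = 1 − 1/RR.
PN = (4.96 − 1) / 4.96 = 3.96 / 4.96 ≈ 0.7984

PN ≈ 0.798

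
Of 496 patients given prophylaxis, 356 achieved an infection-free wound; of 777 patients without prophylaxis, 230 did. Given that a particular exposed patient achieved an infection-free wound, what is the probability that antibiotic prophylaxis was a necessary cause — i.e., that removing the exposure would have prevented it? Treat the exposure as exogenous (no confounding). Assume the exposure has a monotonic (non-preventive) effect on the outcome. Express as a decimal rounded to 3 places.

p₁ = P(outcome | exposed) = 356/496 = 0.71774
p₀ = P(outcome | unexposed) = 230/777 = 0.29601
Under exogeneity and monotonicity, PN = (p₁ − p₀) / p₁.
PN = (0.71774 − 0.29601) / 0.71774 = 0.42173 / 0.71774 ≈ 0.5876

PN ≈ 0.588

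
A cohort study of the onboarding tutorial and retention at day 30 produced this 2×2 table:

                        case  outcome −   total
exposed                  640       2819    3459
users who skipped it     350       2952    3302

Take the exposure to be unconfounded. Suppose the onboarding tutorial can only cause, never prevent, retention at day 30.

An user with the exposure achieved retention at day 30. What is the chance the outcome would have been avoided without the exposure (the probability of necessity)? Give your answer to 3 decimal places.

p₁ = P(outcome | exposed) = 640/3459 = 0.18502
p₀ = P(outcome | unexposed) = 350/3302 = 0.106
Under exogeneity and monotonicity, PN = (p₁ − p₀)/p₁.
PN = (0.18502 − 0.106) / 0.18502 ≈ 0.4271

PN ≈ 0.427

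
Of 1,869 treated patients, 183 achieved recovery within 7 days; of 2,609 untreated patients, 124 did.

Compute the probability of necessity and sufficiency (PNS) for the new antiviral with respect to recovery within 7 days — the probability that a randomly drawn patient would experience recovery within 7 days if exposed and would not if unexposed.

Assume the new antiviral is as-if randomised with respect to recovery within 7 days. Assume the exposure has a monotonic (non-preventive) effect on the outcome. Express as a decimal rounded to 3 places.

PNS ≈ 0.050

p₁ = P(outcome | exposed) = 183/1869 = 0.097913
p₀ = P(outcome | unexposed) = 124/2609 = 0.047528
Under exogeneity and monotonicity, PNS = p₁ − p₀.
PNS = 0.097913 − 0.047528 = 0.050386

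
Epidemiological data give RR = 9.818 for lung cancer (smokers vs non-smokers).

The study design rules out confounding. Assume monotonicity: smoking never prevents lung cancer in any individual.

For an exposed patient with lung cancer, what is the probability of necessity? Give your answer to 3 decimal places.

PN ≈ 0.898

Under exogeneity and monotonicity, PN = (RR − 1) / RR = 1 − 1/RR.
PN = (9.818 − 1) / 9.818 = 8.818 / 9.818 ≈ 0.8981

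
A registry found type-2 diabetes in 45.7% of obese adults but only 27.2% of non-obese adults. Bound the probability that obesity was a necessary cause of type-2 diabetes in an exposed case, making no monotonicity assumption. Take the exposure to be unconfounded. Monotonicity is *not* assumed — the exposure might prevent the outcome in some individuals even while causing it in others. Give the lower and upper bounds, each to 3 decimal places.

0.405 ≤ PN ≤ 1.000

p₁ = 0.457, p₀ = 0.272.
Under exogeneity alone the bounds on PN are max{0,(p₁−p₀)/p₁} ≤ PN ≤ min{1,(1−p₀)/p₁}.
  lower = (p₁ − p₀)/p₁ = 0.185 / 0.457 ≈ 0.4048
  upper = min{1, (1 − p₀)/p₁} = 0.728 / 0.457 ≈ 1.5930 → capped at 1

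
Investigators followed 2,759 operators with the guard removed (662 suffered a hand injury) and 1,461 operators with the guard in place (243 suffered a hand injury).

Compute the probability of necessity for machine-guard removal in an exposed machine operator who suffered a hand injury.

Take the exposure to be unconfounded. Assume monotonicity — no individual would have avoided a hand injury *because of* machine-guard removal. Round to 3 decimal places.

p₁ = P(outcome | exposed) = 662/2759 = 0.23994
p₀ = P(outcome | unexposed) = 243/1461 = 0.16632
Under exogeneity and monotonicity, PN = (p₁ − p₀) / p₁.
PN = (0.23994 − 0.16632) / 0.23994 = 0.073618 / 0.23994 ≈ 0.3068

PN ≈ 0.307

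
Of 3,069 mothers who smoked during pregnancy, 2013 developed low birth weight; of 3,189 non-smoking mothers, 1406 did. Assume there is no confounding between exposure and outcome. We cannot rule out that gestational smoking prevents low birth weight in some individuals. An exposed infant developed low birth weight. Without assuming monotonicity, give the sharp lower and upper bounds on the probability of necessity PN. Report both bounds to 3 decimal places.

0.328 ≤ PN ≤ 0.852

p₁ = P(outcome | exposed) = 2013/3069 = 0.65591
p₀ = P(outcome | unexposed) = 1406/3189 = 0.44089
Under exogeneity alone the bounds on PN are max{0,(p₁−p₀)/p₁} ≤ PN ≤ min{1,(1−p₀)/p₁}.
  lower = (p₁ − p₀)/p₁ = 0.21502 / 0.65591 ≈ 0.3278
  upper = min{1, (1 − p₀)/p₁} = 0.55911 / 0.65591 ≈ 0.8524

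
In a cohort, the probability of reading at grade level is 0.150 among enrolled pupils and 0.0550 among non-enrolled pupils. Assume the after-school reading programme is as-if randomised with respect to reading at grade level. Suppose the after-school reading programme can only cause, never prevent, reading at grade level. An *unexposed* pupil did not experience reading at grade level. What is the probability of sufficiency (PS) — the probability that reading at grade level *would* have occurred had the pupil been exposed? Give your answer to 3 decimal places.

Let p₁ = 0.15, p₀ = 0.055.
Under exogeneity and monotonicity, PS = (p₁ − p₀) / (1 − p₀).
PS = (0.15 − 0.055) / (1 − 0.055) = 0.095 / 0.945 ≈ 0.1005

PS ≈ 0.101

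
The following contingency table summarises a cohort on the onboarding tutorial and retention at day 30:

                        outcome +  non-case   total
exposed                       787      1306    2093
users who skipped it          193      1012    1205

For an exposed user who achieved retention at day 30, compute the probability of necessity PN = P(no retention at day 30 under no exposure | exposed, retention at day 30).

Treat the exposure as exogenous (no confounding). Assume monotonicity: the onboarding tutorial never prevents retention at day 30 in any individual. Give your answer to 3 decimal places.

p₁ = P(outcome | exposed) = 787/2093 = 0.37602
p₀ = P(outcome | unexposed) = 193/1205 = 0.16017
Under exogeneity and monotonicity, PN = (p₁ − p₀) / p₁.
PN = (0.37602 − 0.16017) / 0.37602 = 0.21585 / 0.37602 ≈ 0.5740

PN ≈ 0.574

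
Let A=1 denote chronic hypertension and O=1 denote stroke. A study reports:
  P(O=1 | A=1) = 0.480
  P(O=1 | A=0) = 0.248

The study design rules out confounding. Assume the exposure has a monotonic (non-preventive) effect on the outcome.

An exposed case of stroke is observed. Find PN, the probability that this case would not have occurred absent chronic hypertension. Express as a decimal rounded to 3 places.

PN ≈ 0.483

Let p₁ = 0.48, p₀ = 0.248.
Under exogeneity and monotonicity, PN = (p₁ − p₀) / p₁.
PN = (0.48 − 0.248) / 0.48 = 0.232 / 0.48 ≈ 0.4833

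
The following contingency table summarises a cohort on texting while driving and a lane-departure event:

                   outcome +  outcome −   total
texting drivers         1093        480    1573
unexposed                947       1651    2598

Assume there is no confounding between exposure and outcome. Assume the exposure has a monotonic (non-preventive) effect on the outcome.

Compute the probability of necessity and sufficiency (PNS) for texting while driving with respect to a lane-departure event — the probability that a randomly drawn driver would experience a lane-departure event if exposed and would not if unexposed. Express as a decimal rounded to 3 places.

p₁ = P(outcome | exposed) = 1093/1573 = 0.69485
p₀ = P(outcome | unexposed) = 947/2598 = 0.36451
Under exogeneity and monotonicity, PNS = p₁ − p₀.
PNS = 0.69485 − 0.36451 = 0.33034

PNS ≈ 0.330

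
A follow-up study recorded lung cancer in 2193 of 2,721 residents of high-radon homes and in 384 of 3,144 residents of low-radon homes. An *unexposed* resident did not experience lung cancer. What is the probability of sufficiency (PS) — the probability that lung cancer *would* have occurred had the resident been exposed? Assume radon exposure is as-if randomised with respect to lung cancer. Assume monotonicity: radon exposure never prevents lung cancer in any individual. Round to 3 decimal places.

p₁ = P(outcome | exposed) = 2193/2721 = 0.80595
p₀ = P(outcome | unexposed) = 384/3144 = 0.12214
Under exogeneity and monotonicity, PS = (p₁ − p₀) / (1 − p₀).
PS = (0.80595 − 0.12214) / (1 − 0.12214) = 0.68382 / 0.87786 ≈ 0.7790

PS ≈ 0.779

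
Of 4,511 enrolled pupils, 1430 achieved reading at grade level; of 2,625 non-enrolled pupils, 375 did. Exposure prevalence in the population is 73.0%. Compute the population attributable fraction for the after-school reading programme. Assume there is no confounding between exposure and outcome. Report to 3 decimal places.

p₁ = P(outcome | exposed) = 1430/4511 = 0.317
p₀ = P(outcome | unexposed) = 375/2625 = 0.14286
Overall risk P(Y=1) = π·p₁ + (1−π)·p₀ = 0.73×0.317 + 0.27×0.14286 = 0.26998.
Under exogeneity, PAF = [P(Y=1) − p₀] / P(Y=1).
PAF = (0.26998 − 0.14286) / 0.26998 ≈ 0.4709

PAF ≈ 0.471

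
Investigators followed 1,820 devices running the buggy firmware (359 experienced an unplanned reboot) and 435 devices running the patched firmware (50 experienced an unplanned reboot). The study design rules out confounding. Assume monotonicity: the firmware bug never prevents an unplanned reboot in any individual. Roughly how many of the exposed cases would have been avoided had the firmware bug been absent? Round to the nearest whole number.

about 150 cases

p₁ = P(outcome | exposed) = 359/1820 = 0.19725
p₀ = P(outcome | unexposed) = 50/435 = 0.11494
PN = (p₁ − p₀)/p₁ = (0.19725 − 0.11494) / 0.19725 ≈ 0.41728.
Attributable cases ≈ PN × (exposed cases) = 0.41728 × 359 ≈ 149.80.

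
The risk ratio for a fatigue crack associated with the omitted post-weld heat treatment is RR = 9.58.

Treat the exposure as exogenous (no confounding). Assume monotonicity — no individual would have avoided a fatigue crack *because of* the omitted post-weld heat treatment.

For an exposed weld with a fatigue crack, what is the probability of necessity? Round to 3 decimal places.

Under exogeneity and monotonicity, PN = (RR − 1) / RR = 1 − 1/RR.
PN = (9.58 − 1) / 9.58 = 8.58 / 9.58 ≈ 0.8956

PN ≈ 0.896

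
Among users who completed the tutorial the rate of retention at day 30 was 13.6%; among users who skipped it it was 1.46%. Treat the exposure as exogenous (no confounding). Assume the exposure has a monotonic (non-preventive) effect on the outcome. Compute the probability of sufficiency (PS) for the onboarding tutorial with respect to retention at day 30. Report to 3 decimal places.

PS ≈ 0.123

p₁ = 0.136, p₀ = 0.0146.
Under exogeneity and monotonicity, PS = (p₁ − p₀) / (1 − p₀).
PS = (0.136 − 0.0146) / (1 − 0.0146) = 0.1214 / 0.9854 ≈ 0.1232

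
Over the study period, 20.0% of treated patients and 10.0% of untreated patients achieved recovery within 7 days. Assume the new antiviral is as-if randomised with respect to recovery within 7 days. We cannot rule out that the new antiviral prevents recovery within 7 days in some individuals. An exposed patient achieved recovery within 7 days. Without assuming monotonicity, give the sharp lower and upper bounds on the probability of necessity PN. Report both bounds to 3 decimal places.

p₁ = 0.2, p₀ = 0.1.
Under exogeneity alone the bounds on PN are max{0,(p₁−p₀)/p₁} ≤ PN ≤ min{1,(1−p₀)/p₁}.
  lower = (p₁ − p₀)/p₁ = 0.1 / 0.2 ≈ 0.5000
  upper = min{1, (1 − p₀)/p₁} = 0.9 / 0.2 ≈ 4.5000 → capped at 1

0.500 ≤ PN ≤ 1.000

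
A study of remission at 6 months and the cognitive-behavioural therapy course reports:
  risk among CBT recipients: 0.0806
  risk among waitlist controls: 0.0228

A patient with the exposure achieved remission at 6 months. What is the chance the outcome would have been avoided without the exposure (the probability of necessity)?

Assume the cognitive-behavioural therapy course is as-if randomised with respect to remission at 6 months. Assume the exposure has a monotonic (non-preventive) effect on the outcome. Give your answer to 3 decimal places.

Let p₁ = 0.0806, p₀ = 0.0228.
Under exogeneity and monotonicity, PN = (p₁ − p₀) / p₁.
PN = (0.0806 − 0.0228) / 0.0806 = 0.0578 / 0.0806 ≈ 0.7171

PN ≈ 0.717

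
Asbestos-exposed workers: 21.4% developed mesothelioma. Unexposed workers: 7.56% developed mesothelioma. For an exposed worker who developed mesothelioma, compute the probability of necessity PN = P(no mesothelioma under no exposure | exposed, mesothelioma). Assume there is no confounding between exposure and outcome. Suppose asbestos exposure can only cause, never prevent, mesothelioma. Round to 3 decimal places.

PN ≈ 0.647

p₁ = 0.214, p₀ = 0.0756.
Under exogeneity and monotonicity, PN = (p₁ − p₀) / p₁.
PN = (0.214 − 0.0756) / 0.214 = 0.1384 / 0.214 ≈ 0.6467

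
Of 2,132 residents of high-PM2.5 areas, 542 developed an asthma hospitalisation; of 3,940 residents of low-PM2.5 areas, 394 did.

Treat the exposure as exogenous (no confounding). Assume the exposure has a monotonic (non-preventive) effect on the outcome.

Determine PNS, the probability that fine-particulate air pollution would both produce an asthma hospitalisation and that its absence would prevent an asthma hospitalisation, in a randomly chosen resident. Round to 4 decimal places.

p₁ = P(outcome | exposed) = 542/2132 = 0.25422
p₀ = P(outcome | unexposed) = 394/3940 = 0.1
Under exogeneity and monotonicity, PNS = p₁ − p₀.
PNS = 0.25422 − 0.1 = 0.15422

PNS ≈ 0.1542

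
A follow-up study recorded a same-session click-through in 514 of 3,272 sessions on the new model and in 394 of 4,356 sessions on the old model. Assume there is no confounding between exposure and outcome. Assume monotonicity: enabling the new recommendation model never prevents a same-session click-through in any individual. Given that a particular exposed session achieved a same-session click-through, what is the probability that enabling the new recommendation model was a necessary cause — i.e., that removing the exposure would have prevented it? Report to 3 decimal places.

p₁ = P(outcome | exposed) = 514/3272 = 0.15709
p₀ = P(outcome | unexposed) = 394/4356 = 0.09045
Under exogeneity and monotonicity, PN = (p₁ − p₀) / p₁.
PN = (0.15709 − 0.09045) / 0.15709 = 0.066641 / 0.15709 ≈ 0.4242

PN ≈ 0.424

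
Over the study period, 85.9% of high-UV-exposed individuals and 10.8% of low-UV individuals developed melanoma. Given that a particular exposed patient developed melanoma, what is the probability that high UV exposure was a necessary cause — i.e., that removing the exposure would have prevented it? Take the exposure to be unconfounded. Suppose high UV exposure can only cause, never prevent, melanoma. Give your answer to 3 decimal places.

PN ≈ 0.874

p₁ = 0.859, p₀ = 0.108.
Under exogeneity and monotonicity, PN = (p₁ − p₀) / p₁.
PN = (0.859 − 0.108) / 0.859 = 0.751 / 0.859 ≈ 0.8743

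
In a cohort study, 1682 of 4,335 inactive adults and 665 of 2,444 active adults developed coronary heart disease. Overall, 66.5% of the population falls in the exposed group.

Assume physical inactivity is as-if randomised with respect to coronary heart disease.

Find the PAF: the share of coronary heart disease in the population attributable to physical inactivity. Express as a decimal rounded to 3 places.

p₁ = P(outcome | exposed) = 1682/4335 = 0.388
p₀ = P(outcome | unexposed) = 665/2444 = 0.27209
Overall risk P(Y=1) = π·p₁ + (1−π)·p₀ = 0.665×0.388 + 0.335×0.27209 = 0.34917.
Under exogeneity, PAF = [P(Y=1) − p₀] / P(Y=1).
PAF = (0.34917 − 0.27209) / 0.34917 ≈ 0.2207

PAF ≈ 0.221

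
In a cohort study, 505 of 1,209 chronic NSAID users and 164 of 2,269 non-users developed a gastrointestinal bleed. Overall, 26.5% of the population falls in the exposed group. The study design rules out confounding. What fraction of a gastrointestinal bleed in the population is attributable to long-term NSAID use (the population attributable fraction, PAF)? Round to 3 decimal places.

p₁ = P(outcome | exposed) = 505/1209 = 0.4177
p₀ = P(outcome | unexposed) = 164/2269 = 0.072279
Overall risk P(Y=1) = π·p₁ + (1−π)·p₀ = 0.265×0.4177 + 0.735×0.072279 = 0.16382.
Under exogeneity, PAF = [P(Y=1) − p₀] / P(Y=1).
PAF = (0.16382 − 0.072279) / 0.16382 ≈ 0.5588

PAF ≈ 0.559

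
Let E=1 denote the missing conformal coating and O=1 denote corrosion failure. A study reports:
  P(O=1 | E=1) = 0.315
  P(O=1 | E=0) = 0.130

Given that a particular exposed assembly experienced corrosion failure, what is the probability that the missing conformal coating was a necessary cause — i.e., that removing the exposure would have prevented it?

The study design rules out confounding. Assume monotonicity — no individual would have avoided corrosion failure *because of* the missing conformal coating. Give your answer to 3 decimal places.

PN ≈ 0.587

Let p₁ = 0.315, p₀ = 0.13.
Under exogeneity and monotonicity, PN = (p₁ − p₀) / p₁.
PN = (0.315 − 0.13) / 0.315 = 0.185 / 0.315 ≈ 0.5873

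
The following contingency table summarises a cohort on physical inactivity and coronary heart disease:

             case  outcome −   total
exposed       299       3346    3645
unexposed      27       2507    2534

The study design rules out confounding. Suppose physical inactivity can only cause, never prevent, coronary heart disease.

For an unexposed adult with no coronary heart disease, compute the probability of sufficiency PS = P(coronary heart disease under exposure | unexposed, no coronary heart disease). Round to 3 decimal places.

PS ≈ 0.072

p₁ = P(outcome | exposed) = 299/3645 = 0.08203
p₀ = P(outcome | unexposed) = 27/2534 = 0.010655
Under exogeneity and monotonicity, PS = (p₁ − p₀)/(1 − p₀).
PS = (0.08203 − 0.010655) / 0.98934 ≈ 0.0721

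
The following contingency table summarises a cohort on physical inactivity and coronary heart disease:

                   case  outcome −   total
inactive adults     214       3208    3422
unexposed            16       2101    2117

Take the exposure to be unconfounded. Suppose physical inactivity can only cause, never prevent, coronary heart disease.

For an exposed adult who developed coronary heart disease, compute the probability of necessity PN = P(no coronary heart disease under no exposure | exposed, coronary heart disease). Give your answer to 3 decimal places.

PN ≈ 0.879

p₁ = P(outcome | exposed) = 214/3422 = 0.062537
p₀ = P(outcome | unexposed) = 16/2117 = 0.0075579
Under exogeneity and monotonicity, PN = (p₁ − p₀) / p₁.
PN = (0.062537 − 0.0075579) / 0.062537 = 0.054979 / 0.062537 ≈ 0.8791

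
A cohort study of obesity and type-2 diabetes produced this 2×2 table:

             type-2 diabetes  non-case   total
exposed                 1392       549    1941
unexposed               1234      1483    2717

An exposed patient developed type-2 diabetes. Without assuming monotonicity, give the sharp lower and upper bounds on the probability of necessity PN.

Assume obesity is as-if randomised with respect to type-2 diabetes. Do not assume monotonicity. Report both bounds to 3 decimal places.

0.367 ≤ PN ≤ 0.761

p₁ = P(outcome | exposed) = 1392/1941 = 0.71716
p₀ = P(outcome | unexposed) = 1234/2717 = 0.45418
Under exogeneity alone the bounds on PN are max{0,(p₁−p₀)/p₁} ≤ PN ≤ min{1,(1−p₀)/p₁}.
  lower = (p₁ − p₀)/p₁ = 0.26298 / 0.71716 ≈ 0.3667
  upper = min{1, (1 − p₀)/p₁} = 0.54582 / 0.71716 ≈ 0.7611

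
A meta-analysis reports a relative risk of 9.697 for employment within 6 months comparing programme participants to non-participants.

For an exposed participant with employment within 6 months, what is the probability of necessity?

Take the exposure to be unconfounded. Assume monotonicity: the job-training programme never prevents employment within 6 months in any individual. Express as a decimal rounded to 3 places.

Under exogeneity and monotonicity, PN = (RR − 1) / RR = 1 − 1/RR.
PN = (9.697 − 1) / 9.697 = 8.697 / 9.697 ≈ 0.8969

PN ≈ 0.897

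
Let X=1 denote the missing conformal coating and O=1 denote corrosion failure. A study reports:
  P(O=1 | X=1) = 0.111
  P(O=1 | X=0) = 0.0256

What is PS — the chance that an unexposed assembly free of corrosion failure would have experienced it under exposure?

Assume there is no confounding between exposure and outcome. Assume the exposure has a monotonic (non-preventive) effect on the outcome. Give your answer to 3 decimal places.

PS ≈ 0.088

Let p₁ = 0.111, p₀ = 0.0256.
Under exogeneity and monotonicity, PS = (p₁ − p₀) / (1 − p₀).
PS = (0.111 − 0.0256) / (1 − 0.0256) = 0.0854 / 0.9744 ≈ 0.0876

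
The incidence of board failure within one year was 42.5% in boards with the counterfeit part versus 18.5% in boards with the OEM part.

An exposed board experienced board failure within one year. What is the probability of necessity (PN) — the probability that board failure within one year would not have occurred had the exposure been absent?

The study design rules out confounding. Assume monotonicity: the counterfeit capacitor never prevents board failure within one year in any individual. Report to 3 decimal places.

p₁ = 0.425, p₀ = 0.185.
Under exogeneity and monotonicity, PN = (p₁ − p₀) / p₁.
PN = (0.425 − 0.185) / 0.425 = 0.24 / 0.425 ≈ 0.5647

PN ≈ 0.565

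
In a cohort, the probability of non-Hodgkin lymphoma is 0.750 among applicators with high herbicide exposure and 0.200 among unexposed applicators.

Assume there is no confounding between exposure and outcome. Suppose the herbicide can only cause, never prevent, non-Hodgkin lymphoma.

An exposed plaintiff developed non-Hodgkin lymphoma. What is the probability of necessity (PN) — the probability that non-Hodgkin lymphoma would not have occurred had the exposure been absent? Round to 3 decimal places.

PN ≈ 0.733

Let p₁ = 0.75, p₀ = 0.2.
Under exogeneity and monotonicity, PN = (p₁ − p₀) / p₁.
PN = (0.75 − 0.2) / 0.75 = 0.55 / 0.75 ≈ 0.7333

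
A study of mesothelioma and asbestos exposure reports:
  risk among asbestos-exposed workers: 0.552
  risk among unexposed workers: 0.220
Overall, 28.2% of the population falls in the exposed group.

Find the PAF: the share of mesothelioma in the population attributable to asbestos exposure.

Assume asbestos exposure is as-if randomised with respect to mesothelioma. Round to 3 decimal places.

PAF ≈ 0.299

Let p₁ = 0.552, p₀ = 0.22.
Overall risk P(Y=1) = π·p₁ + (1−π)·p₀ = 0.282×0.552 + 0.718×0.22 = 0.31362.
Under exogeneity, PAF = [P(Y=1) − p₀] / P(Y=1).
PAF = (0.31362 − 0.22) / 0.31362 ≈ 0.2985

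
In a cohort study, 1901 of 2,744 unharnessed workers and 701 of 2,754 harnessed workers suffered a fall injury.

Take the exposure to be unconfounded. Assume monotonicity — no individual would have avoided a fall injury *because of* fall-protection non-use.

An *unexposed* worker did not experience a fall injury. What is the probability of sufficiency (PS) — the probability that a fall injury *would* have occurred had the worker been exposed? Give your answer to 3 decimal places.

p₁ = P(outcome | exposed) = 1901/2744 = 0.69278
p₀ = P(outcome | unexposed) = 701/2754 = 0.25454
Under exogeneity and monotonicity, PS = (p₁ − p₀) / (1 − p₀).
PS = (0.69278 − 0.25454) / (1 − 0.25454) = 0.43825 / 0.74546 ≈ 0.5879

PS ≈ 0.588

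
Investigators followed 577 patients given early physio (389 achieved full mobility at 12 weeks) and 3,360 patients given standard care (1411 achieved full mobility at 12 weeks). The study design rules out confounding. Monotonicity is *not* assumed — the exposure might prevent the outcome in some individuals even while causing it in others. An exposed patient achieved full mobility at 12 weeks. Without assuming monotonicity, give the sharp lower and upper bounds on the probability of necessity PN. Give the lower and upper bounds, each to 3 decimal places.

0.377 ≤ PN ≤ 0.860

p₁ = P(outcome | exposed) = 389/577 = 0.67418
p₀ = P(outcome | unexposed) = 1411/3360 = 0.41994
Under exogeneity alone the bounds on PN are max{0,(p₁−p₀)/p₁} ≤ PN ≤ min{1,(1−p₀)/p₁}.
  lower = (p₁ − p₀)/p₁ = 0.25424 / 0.67418 ≈ 0.3771
  upper = min{1, (1 − p₀)/p₁} = 0.58006 / 0.67418 ≈ 0.8604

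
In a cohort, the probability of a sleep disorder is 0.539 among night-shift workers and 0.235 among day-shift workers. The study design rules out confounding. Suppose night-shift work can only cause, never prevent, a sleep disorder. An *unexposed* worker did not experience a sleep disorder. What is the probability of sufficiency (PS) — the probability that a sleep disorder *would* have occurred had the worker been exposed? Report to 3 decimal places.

PS ≈ 0.397

Let p₁ = 0.539, p₀ = 0.235.
Under exogeneity and monotonicity, PS = (p₁ − p₀) / (1 − p₀).
PS = (0.539 − 0.235) / (1 − 0.235) = 0.304 / 0.765 ≈ 0.3974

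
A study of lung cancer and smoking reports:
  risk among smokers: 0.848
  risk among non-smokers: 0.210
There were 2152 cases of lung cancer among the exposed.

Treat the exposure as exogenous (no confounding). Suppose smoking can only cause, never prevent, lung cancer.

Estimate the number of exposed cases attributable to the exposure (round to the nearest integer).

Let p₁ = 0.848, p₀ = 0.21.
PN = (p₁ − p₀)/p₁ = (0.848 − 0.21) / 0.848 ≈ 0.75236.
Attributable cases ≈ PN × (exposed cases) = 0.75236 × 2152 ≈ 1619.08.

about 1619 cases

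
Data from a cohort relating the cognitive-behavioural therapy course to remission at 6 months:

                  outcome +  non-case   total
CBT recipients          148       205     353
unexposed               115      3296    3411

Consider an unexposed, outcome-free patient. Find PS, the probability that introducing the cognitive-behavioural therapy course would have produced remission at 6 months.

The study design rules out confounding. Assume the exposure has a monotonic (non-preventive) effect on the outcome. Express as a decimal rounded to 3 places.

p₁ = P(outcome | exposed) = 148/353 = 0.41926
p₀ = P(outcome | unexposed) = 115/3411 = 0.033714
Under exogeneity and monotonicity, PS = (p₁ − p₀)/(1 − p₀).
PS = (0.41926 − 0.033714) / 0.96629 ≈ 0.3990

PS ≈ 0.399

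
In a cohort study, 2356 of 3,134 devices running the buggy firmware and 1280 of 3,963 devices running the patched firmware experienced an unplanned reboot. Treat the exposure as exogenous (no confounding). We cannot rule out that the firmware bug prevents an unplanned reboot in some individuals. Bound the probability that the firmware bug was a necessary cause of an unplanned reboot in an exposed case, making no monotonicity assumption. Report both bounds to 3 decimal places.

0.570 ≤ PN ≤ 0.901

p₁ = P(outcome | exposed) = 2356/3134 = 0.75175
p₀ = P(outcome | unexposed) = 1280/3963 = 0.32299
Under exogeneity alone the bounds on PN are max{0,(p₁−p₀)/p₁} ≤ PN ≤ min{1,(1−p₀)/p₁}.
  lower = (p₁ − p₀)/p₁ = 0.42877 / 0.75175 ≈ 0.5704
  upper = min{1, (1 − p₀)/p₁} = 0.67701 / 0.75175 ≈ 0.9006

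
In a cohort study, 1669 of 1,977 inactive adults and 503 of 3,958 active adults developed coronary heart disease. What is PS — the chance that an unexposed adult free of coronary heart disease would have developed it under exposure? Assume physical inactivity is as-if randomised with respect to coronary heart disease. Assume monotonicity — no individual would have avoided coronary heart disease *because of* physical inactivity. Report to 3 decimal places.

p₁ = P(outcome | exposed) = 1669/1977 = 0.84421
p₀ = P(outcome | unexposed) = 503/3958 = 0.12708
Under exogeneity and monotonicity, PS = (p₁ − p₀) / (1 − p₀).
PS = (0.84421 − 0.12708) / (1 − 0.12708) = 0.71712 / 0.87292 ≈ 0.8215

PS ≈ 0.822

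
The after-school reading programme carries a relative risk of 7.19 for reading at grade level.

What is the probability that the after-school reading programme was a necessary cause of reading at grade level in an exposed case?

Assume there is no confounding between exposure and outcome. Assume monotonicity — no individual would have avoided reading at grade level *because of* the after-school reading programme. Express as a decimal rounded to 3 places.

Under exogeneity and monotonicity, PN = (RR − 1) / RR = 1 − 1/RR.
PN = (7.19 − 1) / 7.19 = 6.19 / 7.19 ≈ 0.8609

PN ≈ 0.861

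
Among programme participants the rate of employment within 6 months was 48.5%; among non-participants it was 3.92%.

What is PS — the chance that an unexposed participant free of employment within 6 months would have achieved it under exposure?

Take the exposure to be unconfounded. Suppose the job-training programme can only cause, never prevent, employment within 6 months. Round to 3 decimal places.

PS ≈ 0.464

p₁ = 0.485, p₀ = 0.0392.
Under exogeneity and monotonicity, PS = (p₁ − p₀) / (1 − p₀).
PS = (0.485 − 0.0392) / (1 − 0.0392) = 0.4458 / 0.9608 ≈ 0.4640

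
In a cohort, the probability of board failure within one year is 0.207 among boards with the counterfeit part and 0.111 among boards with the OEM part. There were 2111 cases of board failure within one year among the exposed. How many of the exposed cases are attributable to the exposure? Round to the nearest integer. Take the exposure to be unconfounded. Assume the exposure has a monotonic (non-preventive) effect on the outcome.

about 979 cases

Let p₁ = 0.207, p₀ = 0.111.
PN = (p₁ − p₀)/p₁ = (0.207 − 0.111) / 0.207 ≈ 0.46377.
Attributable cases ≈ PN × (exposed cases) = 0.46377 × 2111 ≈ 979.01.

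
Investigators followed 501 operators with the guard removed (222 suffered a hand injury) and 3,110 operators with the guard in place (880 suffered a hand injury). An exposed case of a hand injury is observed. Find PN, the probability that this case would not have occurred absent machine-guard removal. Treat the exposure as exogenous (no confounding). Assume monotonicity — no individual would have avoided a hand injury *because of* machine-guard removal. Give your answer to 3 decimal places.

p₁ = P(outcome | exposed) = 222/501 = 0.44311
p₀ = P(outcome | unexposed) = 880/3110 = 0.28296
Under exogeneity and monotonicity, PN = (p₁ − p₀) / p₁.
PN = (0.44311 − 0.28296) / 0.44311 = 0.16016 / 0.44311 ≈ 0.3614

PN ≈ 0.361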